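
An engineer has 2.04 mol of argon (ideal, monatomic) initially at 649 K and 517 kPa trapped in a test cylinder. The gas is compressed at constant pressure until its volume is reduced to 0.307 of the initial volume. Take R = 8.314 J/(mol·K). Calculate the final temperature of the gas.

V₁ = nRT₁/P₁ = 2.04×8.314×649/517 = 21.3 L.
Isobaric: P stays 517 kPa; V/T = const ⇒ T₂ = 199 K, V₂ = 6.54 L.

199 K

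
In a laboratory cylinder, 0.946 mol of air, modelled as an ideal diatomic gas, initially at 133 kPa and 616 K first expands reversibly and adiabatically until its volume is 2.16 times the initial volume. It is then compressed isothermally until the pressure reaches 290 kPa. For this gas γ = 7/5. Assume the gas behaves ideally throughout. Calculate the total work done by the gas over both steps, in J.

-3400 J

V₁ = nRT₁/P₁ = 0.946×8.314×616/133 = 36.4 L.
Step 1 — Adiabatic: TV^(γ−1) = const ⇒ T₂ = 616×(0.463)^0.400 = 453 K; PV^γ = const ⇒ P₂ = 45.2 kPa.
ΔU = nCvΔT = 0.946×20.8×(453−616) = -3210 J.
Q = 0 for an adiabatic process, so W = −ΔU = 3210 J.
State after step 1: P = 45.2 kPa, V = 78.7 L, T = 453 K.
Step 2 — Isothermal: T stays 453 K; PV = const ⇒ V₂ = 12.3 L, P₂ = 290 kPa.
ΔU = 0 (ideal gas, T constant).
W = nRT ln(V₂/V₁) = 0.946×8.314×453×ln(0.156) = -6610 J.
Q = ΔU + W = -6610 J.
Net over both steps: W = -3400 J, Q = -6610 J, ΔU = -3210 J.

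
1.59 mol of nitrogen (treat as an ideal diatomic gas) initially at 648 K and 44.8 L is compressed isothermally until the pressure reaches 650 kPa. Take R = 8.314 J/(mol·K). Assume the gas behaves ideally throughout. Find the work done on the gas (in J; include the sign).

P₁ = nRT₁/V₁ = 1.59×8.314×648/44.8 = 191 kPa.
Isothermal: T stays 648 K; PV = const ⇒ V₂ = 13.2 L, P₂ = 650 kPa.
W = nRT ln(V₂/V₁) = 1.59×8.314×648×ln(0.294) = -10500 J.
Work done on the gas = −W_by = 10500 J.

10500 J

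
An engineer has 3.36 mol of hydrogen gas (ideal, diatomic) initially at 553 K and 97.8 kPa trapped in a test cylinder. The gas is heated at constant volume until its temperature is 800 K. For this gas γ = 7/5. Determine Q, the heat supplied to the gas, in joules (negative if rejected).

17200 J

V₁ = nRT₁/P₁ = 3.36×8.314×553/97.8 = 158 L.
Isochoric: V stays 158 L; P/T = const ⇒ T₂ = 800 K, P₂ = 141 kPa.
W = 0 (no volume change).
ΔU = nCvΔT = 3.36×20.8×(800−553) = 17200 J.
Q = ΔU = 17200 J.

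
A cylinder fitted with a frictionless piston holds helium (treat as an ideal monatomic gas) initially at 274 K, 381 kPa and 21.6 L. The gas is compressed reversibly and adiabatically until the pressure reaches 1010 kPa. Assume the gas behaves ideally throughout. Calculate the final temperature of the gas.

405 K

Adiabatic: T₂/T₁ = (P₂/P₁)^((γ−1)/γ) ⇒ T₂ = 274×(2.65)^0.400 = 405 K; V₂ = 12.0 L.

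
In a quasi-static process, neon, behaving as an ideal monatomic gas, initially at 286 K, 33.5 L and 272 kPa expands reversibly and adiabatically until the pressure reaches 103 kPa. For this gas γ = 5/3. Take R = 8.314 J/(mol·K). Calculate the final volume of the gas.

60.0 L

Adiabatic: T₂/T₁ = (P₂/P₁)^((γ−1)/γ) ⇒ T₂ = 286×(0.379)^0.400 = 194 K; V₂ = 60.0 L.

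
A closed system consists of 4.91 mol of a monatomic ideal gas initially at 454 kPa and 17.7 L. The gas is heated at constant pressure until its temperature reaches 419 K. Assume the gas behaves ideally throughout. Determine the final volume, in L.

37.7 L

T₁ = P₁V₁/(nR) = 454×17.7/(4.91×8.314) = 197 K.
Isobaric: P stays 454 kPa; V/T = const ⇒ T₂ = 419 K, V₂ = 37.7 L.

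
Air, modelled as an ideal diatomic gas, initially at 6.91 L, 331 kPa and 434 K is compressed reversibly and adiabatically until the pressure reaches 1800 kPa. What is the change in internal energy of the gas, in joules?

3560 J

n = P₁V₁/(RT₁) = 331×6.91/(8.314×434) = 0.634 mol.
Adiabatic: T₂/T₁ = (P₂/P₁)^((γ−1)/γ) ⇒ T₂ = 434×(5.44)^0.286 = 704 K; V₂ = 2.06 L.
For an ideal gas ΔU = nCvΔT with Cv = (5/2)R = 20.8 J/(mol·K).
ΔU = 0.634×20.8×(704−434) = 3560 J.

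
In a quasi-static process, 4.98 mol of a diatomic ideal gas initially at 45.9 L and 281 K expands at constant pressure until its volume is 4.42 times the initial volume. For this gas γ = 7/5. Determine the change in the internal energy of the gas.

99500 J

P₁ = nRT₁/V₁ = 4.98×8.314×281/45.9 = 253 kPa.
Isobaric: P stays 253 kPa; V/T = const ⇒ T₂ = 1240 K, V₂ = 203 L.
For an ideal gas ΔU = nCvΔT with Cv = (5/2)R = 20.8 J/(mol·K).
ΔU = 4.98×20.8×(1240−281) = 99500 J.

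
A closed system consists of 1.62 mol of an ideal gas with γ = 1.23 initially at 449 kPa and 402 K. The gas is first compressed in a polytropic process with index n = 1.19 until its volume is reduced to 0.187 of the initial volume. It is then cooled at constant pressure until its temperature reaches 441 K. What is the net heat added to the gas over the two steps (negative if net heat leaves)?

-9910 J

V₁ = nRT₁/P₁ = 1.62×8.314×402/449 = 12.1 L.
Step 1 — Polytropic n=1.19: T₂ = T₁(V₁/V₂)^(n−1) = 402×(5.35)^0.19 = 553 K; P₂ = P₁(V₁/V₂)^n = 3300 kPa.
W = (P₁V₁−P₂V₂)/(n−1) = (449×12.1−3300×2.25)/0.19 = -10700 J.
ΔU = nCvΔT = 1.62×36.1×(553−402) = 8830 J.
Q = ΔU + W = -1860 J.
State after step 1: P = 3300 kPa, V = 2.25 L, T = 553 K.
Step 2 — Isobaric: P stays 3300 kPa; V/T = const ⇒ T₂ = 441 K, V₂ = 1.80 L.
W = PΔV = 3300×(1.80−2.25) kPa·L = -1510 J.
ΔU = nCvΔT = 1.62×36.1×(441−553) = -6550 J.
Q = ΔU + W = nCpΔT = -8050 J.
Net over both steps: W = -12200 J, Q = -9910 J, ΔU = 2280 J.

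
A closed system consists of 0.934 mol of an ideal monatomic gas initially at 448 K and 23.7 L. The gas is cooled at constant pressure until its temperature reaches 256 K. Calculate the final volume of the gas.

P₁ = nRT₁/V₁ = 0.934×8.314×448/23.7 = 147 kPa.
Isobaric: P stays 147 kPa; V/T = const ⇒ T₂ = 256 K, V₂ = 13.5 L.

13.5 L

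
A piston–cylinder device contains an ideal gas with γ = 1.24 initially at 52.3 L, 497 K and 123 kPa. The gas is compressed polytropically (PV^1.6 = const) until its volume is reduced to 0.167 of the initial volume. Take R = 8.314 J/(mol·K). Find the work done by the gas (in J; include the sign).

n = P₁V₁/(RT₁) = 123×52.3/(8.314×497) = 1.56 mol.
Polytropic n=1.6: T₂ = T₁(V₁/V₂)^(n−1) = 497×(5.99)^0.60 = 1450 K; P₂ = P₁(V₁/V₂)^n = 2160 kPa.
W = (P₁V₁−P₂V₂)/(n−1) = (123×52.3−2160×8.73)/0.60 = -20700 J.

-20700 J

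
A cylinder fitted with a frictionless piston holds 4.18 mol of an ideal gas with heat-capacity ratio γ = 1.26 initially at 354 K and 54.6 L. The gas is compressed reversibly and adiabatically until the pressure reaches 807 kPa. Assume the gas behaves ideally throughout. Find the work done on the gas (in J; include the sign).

P₁ = nRT₁/V₁ = 4.18×8.314×354/54.6 = 225 kPa.
Adiabatic: T₂/T₁ = (P₂/P₁)^((γ−1)/γ) ⇒ T₂ = 354×(3.58)^0.206 = 461 K; V₂ = 19.8 L.
ΔU = nCvΔT = 4.18×32.0×(461−354) = 14300 J.
Q = 0 for an adiabatic process, so W = −ΔU = -14300 J.
Work done on the gas = −W_by = 14300 J.

14300 J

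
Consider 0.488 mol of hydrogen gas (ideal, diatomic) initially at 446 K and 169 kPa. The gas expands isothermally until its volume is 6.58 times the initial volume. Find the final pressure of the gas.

V₁ = nRT₁/P₁ = 0.488×8.314×446/169 = 10.7 L.
Isothermal: T stays 446 K; PV = const ⇒ V₂ = 70.5 L, P₂ = 25.7 kPa.

25.7 kPa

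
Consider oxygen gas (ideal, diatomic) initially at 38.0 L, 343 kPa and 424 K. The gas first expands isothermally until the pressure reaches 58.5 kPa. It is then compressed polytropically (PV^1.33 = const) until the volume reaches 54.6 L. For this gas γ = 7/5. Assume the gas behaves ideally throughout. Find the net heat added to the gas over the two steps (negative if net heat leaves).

19000 J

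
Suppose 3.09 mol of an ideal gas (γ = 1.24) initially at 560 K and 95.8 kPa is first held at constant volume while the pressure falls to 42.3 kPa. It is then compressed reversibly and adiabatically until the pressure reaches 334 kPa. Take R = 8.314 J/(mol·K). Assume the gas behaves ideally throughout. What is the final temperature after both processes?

V₁ = nRT₁/P₁ = 3.09×8.314×560/95.8 = 150 L.
Step 1 — Isochoric: V stays 150 L; P/T = const ⇒ T₂ = 247 K, P₂ = 42.3 kPa.
W = 0 (no volume change).
ΔU = nCvΔT = 3.09×34.6×(247−560) = -33500 J.
Q = ΔU = -33500 J.
State after step 1: P = 42.3 kPa, V = 150 L, T = 247 K.
Step 2 — Adiabatic: T₂/T₁ = (P₂/P₁)^((γ−1)/γ) ⇒ T₂ = 247×(7.90)^0.194 = 369 K; V₂ = 28.4 L.
ΔU = nCvΔT = 3.09×34.6×(369−247) = 13000 J.
Q = 0 for an adiabatic process, so W = −ΔU = -13000 J.
Net over both steps: W = -13000 J, Q = -33500 J, ΔU = -20500 J.

369 K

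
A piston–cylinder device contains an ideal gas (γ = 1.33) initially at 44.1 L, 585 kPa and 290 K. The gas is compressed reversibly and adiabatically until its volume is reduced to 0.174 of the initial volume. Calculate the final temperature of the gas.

Adiabatic: TV^(γ−1) = const ⇒ T₂ = 290×(5.75)^0.330 = 516 K; PV^γ = const ⇒ P₂ = 5990 kPa.

516 K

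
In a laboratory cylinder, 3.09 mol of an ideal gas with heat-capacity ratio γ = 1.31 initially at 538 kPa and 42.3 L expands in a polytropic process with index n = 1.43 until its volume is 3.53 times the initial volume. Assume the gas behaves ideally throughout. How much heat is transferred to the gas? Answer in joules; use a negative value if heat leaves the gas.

T₁ = P₁V₁/(nR) = 538×42.3/(3.09×8.314) = 886 K.
Polytropic n=1.43: T₂ = T₁(V₁/V₂)^(n−1) = 886×(0.283)^0.43 = 515 K; P₂ = P₁(V₁/V₂)^n = 88.6 kPa.
W = (P₁V₁−P₂V₂)/(n−1) = (538×42.3−88.6×149)/0.43 = 22200 J.
ΔU = nCvΔT = 3.09×26.8×(515−886) = -30700 J.
Q = ΔU + W = -8580 J.

-8580 J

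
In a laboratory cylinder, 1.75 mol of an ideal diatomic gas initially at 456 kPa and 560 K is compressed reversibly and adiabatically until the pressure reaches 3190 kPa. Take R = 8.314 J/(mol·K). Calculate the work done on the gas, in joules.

15100 J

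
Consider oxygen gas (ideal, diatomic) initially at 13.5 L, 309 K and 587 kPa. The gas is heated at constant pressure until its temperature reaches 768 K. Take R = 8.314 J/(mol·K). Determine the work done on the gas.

n = P₁V₁/(RT₁) = 587×13.5/(8.314×309) = 3.08 mol.
Isobaric: P stays 587 kPa; V/T = const ⇒ T₂ = 768 K, V₂ = 33.6 L.
W = PΔV = 587×(33.6−13.5) kPa·L = 11800 J.
Work done on the gas = −W_by = -11800 J.

-11800 J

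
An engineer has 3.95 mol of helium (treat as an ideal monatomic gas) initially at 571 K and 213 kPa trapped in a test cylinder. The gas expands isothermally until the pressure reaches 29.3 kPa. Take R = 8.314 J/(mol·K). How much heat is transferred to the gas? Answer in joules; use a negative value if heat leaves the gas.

37200 J

V₁ = nRT₁/P₁ = 3.95×8.314×571/213 = 88.0 L.
Isothermal: T stays 571 K; PV = const ⇒ V₂ = 640 L, P₂ = 29.3 kPa.
ΔU = 0 (ideal gas, T constant).
W = nRT ln(V₂/V₁) = 3.95×8.314×571×ln(7.27) = 37200 J.
Q = ΔU + W = 37200 J.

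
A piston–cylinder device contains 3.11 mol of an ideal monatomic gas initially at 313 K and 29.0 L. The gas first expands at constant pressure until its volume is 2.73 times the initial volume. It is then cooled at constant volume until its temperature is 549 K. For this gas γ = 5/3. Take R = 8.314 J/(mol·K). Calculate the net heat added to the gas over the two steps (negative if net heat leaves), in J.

23200 J

P₁ = nRT₁/V₁ = 3.11×8.314×313/29.0 = 279 kPa.
Step 1 — Isobaric: P stays 279 kPa; V/T = const ⇒ T₂ = 854 K, V₂ = 79.2 L.
W = PΔV = 279×(79.2−29.0) kPa·L = 14000 J.
ΔU = nCvΔT = 3.11×12.5×(854−313) = 21000 J.
Q = ΔU + W = nCpΔT = 35000 J.
State after step 1: P = 279 kPa, V = 79.2 L, T = 854 K.
Step 2 — Isochoric: V stays 79.2 L; P/T = const ⇒ T₂ = 549 K, P₂ = 179 kPa.
W = 0 (no volume change).
ΔU = nCvΔT = 3.11×12.5×(549−854) = -11800 J.
Q = ΔU = -11800 J.
Net over both steps: W = 14000 J, Q = 23200 J, ΔU = 9150 J.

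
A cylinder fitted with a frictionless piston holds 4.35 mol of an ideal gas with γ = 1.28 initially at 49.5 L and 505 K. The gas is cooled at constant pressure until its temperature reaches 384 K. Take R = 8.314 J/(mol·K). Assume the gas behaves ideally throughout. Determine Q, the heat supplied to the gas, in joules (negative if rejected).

P₁ = nRT₁/V₁ = 4.35×8.314×505/49.5 = 369 kPa.
Isobaric: P stays 369 kPa; V/T = const ⇒ T₂ = 384 K, V₂ = 37.6 L.
W = PΔV = 369×(37.6−49.5) kPa·L = -4380 J.
ΔU = nCvΔT = 4.35×29.7×(384−505) = -15600 J.
Q = ΔU + W = nCpΔT = -20000 J.

-20000 J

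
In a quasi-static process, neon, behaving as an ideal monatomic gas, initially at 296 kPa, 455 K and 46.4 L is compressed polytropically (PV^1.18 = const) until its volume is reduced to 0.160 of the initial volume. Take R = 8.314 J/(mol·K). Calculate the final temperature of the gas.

Polytropic n=1.18: T₂ = T₁(V₁/V₂)^(n−1) = 455×(6.25)^0.18 = 633 K; P₂ = P₁(V₁/V₂)^n = 2570 kPa.

633 K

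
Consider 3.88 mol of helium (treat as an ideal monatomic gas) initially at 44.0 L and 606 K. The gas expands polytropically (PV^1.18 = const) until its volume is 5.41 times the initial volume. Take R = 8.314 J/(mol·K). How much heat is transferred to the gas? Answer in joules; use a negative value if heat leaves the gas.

20800 J

P₁ = nRT₁/V₁ = 3.88×8.314×606/44.0 = 444 kPa.
Polytropic n=1.18: T₂ = T₁(V₁/V₂)^(n−1) = 606×(0.185)^0.18 = 447 K; P₂ = P₁(V₁/V₂)^n = 60.6 kPa.
W = (P₁V₁−P₂V₂)/(n−1) = (444×44.0−60.6×238)/0.18 = 28500 J.
ΔU = nCvΔT = 3.88×12.5×(447−606) = -7680 J.
Q = ΔU + W = 20800 J.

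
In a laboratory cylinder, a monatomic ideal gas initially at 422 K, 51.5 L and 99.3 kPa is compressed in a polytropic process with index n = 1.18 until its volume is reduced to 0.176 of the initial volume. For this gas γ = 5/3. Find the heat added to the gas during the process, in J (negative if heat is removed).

n = P₁V₁/(RT₁) = 99.3×51.5/(8.314×422) = 1.46 mol.
Polytropic n=1.18: T₂ = T₁(V₁/V₂)^(n−1) = 422×(5.68)^0.18 = 577 K; P₂ = P₁(V₁/V₂)^n = 771 kPa.
W = (P₁V₁−P₂V₂)/(n−1) = (99.3×51.5−771×9.06)/0.18 = -10400 J.
ΔU = nCvΔT = 1.46×12.5×(577−422) = 2820 J.
Q = ΔU + W = -7610 J.

-7610 J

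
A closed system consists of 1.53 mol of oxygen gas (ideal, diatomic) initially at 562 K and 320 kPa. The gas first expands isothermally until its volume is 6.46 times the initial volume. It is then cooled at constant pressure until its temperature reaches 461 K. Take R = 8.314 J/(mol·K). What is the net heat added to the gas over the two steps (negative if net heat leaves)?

8840 J

V₁ = nRT₁/P₁ = 1.53×8.314×562/320 = 22.3 L.
Step 1 — Isothermal: T stays 562 K; PV = const ⇒ V₂ = 144 L, P₂ = 49.5 kPa.
ΔU = 0 (ideal gas, T constant).
W = nRT ln(V₂/V₁) = 1.53×8.314×562×ln(6.46) = 13300 J.
Q = ΔU + W = 13300 J.
State after step 1: P = 49.5 kPa, V = 144 L, T = 562 K.
Step 2 — Isobaric: P stays 49.5 kPa; V/T = const ⇒ T₂ = 461 K, V₂ = 118 L.
W = PΔV = 49.5×(118−144) kPa·L = -1280 J.
ΔU = nCvΔT = 1.53×20.8×(461−562) = -3210 J.
Q = ΔU + W = nCpΔT = -4500 J.
Net over both steps: W = 12100 J, Q = 8840 J, ΔU = -3210 J.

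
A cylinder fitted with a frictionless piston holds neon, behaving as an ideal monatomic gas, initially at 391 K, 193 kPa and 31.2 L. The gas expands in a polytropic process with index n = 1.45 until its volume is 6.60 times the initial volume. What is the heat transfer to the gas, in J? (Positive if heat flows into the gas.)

n = P₁V₁/(RT₁) = 193×31.2/(8.314×391) = 1.85 mol.
Polytropic n=1.45: T₂ = T₁(V₁/V₂)^(n−1) = 391×(0.152)^0.45 = 167 K; P₂ = P₁(V₁/V₂)^n = 12.5 kPa.
W = (P₁V₁−P₂V₂)/(n−1) = (193×31.2−12.5×206)/0.45 = 7660 J.
ΔU = nCvΔT = 1.85×12.5×(167−391) = -5170 J.
Q = ΔU + W = 2490 J.

2490 J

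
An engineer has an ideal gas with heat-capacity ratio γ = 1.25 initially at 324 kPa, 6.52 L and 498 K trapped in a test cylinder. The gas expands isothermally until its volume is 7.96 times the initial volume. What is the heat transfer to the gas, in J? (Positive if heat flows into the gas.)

4380 J

n = P₁V₁/(RT₁) = 324×6.52/(8.314×498) = 0.510 mol.
Isothermal: T stays 498 K; PV = const ⇒ V₂ = 51.9 L, P₂ = 40.7 kPa.
ΔU = 0 (ideal gas, T constant).
W = nRT ln(V₂/V₁) = 0.510×8.314×498×ln(7.96) = 4380 J.
Q = ΔU + W = 4380 J.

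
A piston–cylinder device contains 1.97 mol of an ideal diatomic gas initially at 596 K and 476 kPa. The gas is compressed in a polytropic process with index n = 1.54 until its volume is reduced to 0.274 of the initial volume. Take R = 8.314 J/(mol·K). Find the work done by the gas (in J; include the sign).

V₁ = nRT₁/P₁ = 1.97×8.314×596/476 = 20.5 L.
Polytropic n=1.54: T₂ = T₁(V₁/V₂)^(n−1) = 596×(3.65)^0.54 = 1200 K; P₂ = P₁(V₁/V₂)^n = 3500 kPa.
W = (P₁V₁−P₂V₂)/(n−1) = (476×20.5−3500×5.62)/0.54 = -18300 J.

-18300 J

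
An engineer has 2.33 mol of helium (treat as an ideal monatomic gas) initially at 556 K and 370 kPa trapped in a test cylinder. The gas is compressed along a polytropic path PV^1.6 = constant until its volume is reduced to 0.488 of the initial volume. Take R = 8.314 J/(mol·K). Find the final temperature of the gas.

V₁ = nRT₁/P₁ = 2.33×8.314×556/370 = 29.1 L.
Polytropic n=1.6: T₂ = T₁(V₁/V₂)^(n−1) = 556×(2.05)^0.60 = 855 K; P₂ = P₁(V₁/V₂)^n = 1170 kPa.

855 K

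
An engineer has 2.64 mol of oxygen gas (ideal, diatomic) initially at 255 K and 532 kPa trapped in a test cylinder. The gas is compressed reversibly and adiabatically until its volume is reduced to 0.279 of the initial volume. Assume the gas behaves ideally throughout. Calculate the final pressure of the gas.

3180 kPa

V₁ = nRT₁/P₁ = 2.64×8.314×255/532 = 10.5 L.
Adiabatic: TV^(γ−1) = const ⇒ T₂ = 255×(3.58)^0.400 = 425 K; PV^γ = const ⇒ P₂ = 3180 kPa.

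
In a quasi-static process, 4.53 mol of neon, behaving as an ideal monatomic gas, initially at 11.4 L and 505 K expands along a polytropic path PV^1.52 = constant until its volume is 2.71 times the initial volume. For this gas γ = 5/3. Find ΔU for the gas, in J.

P₁ = nRT₁/V₁ = 4.53×8.314×505/11.4 = 1670 kPa.
Polytropic n=1.52: T₂ = T₁(V₁/V₂)^(n−1) = 505×(0.369)^0.52 = 301 K; P₂ = P₁(V₁/V₂)^n = 367 kPa.
For an ideal gas ΔU = nCvΔT with Cv = (3/2)R = 12.5 J/(mol·K).
ΔU = 4.53×12.5×(301−505) = -11500 J.

-11500 J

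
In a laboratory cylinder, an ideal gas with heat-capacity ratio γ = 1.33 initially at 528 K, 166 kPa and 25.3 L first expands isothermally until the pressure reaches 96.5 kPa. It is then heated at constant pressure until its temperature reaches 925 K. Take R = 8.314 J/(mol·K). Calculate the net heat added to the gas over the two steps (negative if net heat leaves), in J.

n = P₁V₁/(RT₁) = 166×25.3/(8.314×528) = 0.957 mol.
Step 1 — Isothermal: T stays 528 K; PV = const ⇒ V₂ = 43.5 L, P₂ = 96.5 kPa.
ΔU = 0 (ideal gas, T constant).
W = nRT ln(V₂/V₁) = 0.957×8.314×528×ln(1.72) = 2280 J.
Q = ΔU + W = 2280 J.
State after step 1: P = 96.5 kPa, V = 43.5 L, T = 528 K.
Step 2 — Isobaric: P stays 96.5 kPa; V/T = const ⇒ T₂ = 925 K, V₂ = 76.2 L.
W = PΔV = 96.5×(76.2−43.5) kPa·L = 3160 J.
ΔU = nCvΔT = 0.957×25.2×(925−528) = 9570 J.
Q = ΔU + W = nCpΔT = 12700 J.
Net over both steps: W = 5440 J, Q = 15000 J, ΔU = 9570 J.

15000 J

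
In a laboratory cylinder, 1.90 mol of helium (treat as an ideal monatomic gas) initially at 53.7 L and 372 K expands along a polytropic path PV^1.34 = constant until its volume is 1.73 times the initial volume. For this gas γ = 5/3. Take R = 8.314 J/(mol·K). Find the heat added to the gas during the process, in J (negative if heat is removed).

1440 J

P₁ = nRT₁/V₁ = 1.90×8.314×372/53.7 = 109 kPa.
Polytropic n=1.34: T₂ = T₁(V₁/V₂)^(n−1) = 372×(0.578)^0.34 = 309 K; P₂ = P₁(V₁/V₂)^n = 52.5 kPa.
W = (P₁V₁−P₂V₂)/(n−1) = (109×53.7−52.5×92.9)/0.34 = 2940 J.
ΔU = nCvΔT = 1.90×12.5×(309−372) = -1500 J.
Q = ΔU + W = 1440 J.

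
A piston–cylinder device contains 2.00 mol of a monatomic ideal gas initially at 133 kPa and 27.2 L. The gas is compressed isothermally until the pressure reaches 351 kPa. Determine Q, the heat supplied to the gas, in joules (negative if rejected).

-3510 J

T₁ = P₁V₁/(nR) = 133×27.2/(2.00×8.314) = 218 K.
Isothermal: T stays 218 K; PV = const ⇒ V₂ = 10.3 L, P₂ = 351 kPa.
ΔU = 0 (ideal gas, T constant).
W = nRT ln(V₂/V₁) = 2.00×8.314×218×ln(0.379) = -3510 J.
Q = ΔU + W = -3510 J.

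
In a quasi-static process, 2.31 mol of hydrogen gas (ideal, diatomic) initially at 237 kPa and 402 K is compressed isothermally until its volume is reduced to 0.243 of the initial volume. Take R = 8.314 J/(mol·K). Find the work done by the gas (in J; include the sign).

V₁ = nRT₁/P₁ = 2.31×8.314×402/237 = 32.6 L.
Isothermal: T stays 402 K; PV = const ⇒ V₂ = 7.92 L, P₂ = 975 kPa.
W = nRT ln(V₂/V₁) = 2.31×8.314×402×ln(0.243) = -10900 J.

-10900 J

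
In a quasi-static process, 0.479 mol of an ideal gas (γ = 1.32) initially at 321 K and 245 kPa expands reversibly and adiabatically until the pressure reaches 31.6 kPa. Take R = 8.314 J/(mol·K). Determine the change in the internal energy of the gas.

-1560 J

V₁ = nRT₁/P₁ = 0.479×8.314×321/245 = 5.22 L.
Adiabatic: T₂/T₁ = (P₂/P₁)^((γ−1)/γ) ⇒ T₂ = 321×(0.129)^0.242 = 195 K; V₂ = 24.6 L.
For an ideal gas ΔU = nCvΔT with Cv = R/(γ−1) = 26.0 J/(mol·K).
ΔU = 0.479×26.0×(195−321) = -1560 J.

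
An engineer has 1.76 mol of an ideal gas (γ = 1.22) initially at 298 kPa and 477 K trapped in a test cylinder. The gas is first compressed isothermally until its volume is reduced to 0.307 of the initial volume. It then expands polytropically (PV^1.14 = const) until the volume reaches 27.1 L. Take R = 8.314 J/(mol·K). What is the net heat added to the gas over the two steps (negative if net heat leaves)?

-5170 J

V₁ = nRT₁/P₁ = 1.76×8.314×477/298 = 23.4 L.
Step 1 — Isothermal: T stays 477 K; PV = const ⇒ V₂ = 7.19 L, P₂ = 971 kPa.
ΔU = 0 (ideal gas, T constant).
W = nRT ln(V₂/V₁) = 1.76×8.314×477×ln(0.307) = -8240 J.
Q = ΔU + W = -8240 J.
State after step 1: P = 971 kPa, V = 7.19 L, T = 477 K.
Step 2 — Polytropic n=1.14: T₂ = T₁(V₁/V₂)^(n−1) = 477×(0.265)^0.14 = 396 K; P₂ = P₁(V₁/V₂)^n = 214 kPa.
W = (P₁V₁−P₂V₂)/(n−1) = (971×7.19−214×27.1)/0.14 = 8450 J.
ΔU = nCvΔT = 1.76×37.8×(396−477) = -5380 J.
Q = ΔU + W = 3070 J.
Net over both steps: W = 209 J, Q = -5170 J, ΔU = -5380 J.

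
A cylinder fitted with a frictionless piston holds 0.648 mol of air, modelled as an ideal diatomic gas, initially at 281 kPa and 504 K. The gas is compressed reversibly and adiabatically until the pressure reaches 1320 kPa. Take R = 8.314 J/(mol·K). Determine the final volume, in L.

V₁ = nRT₁/P₁ = 0.648×8.314×504/281 = 9.66 L.
Adiabatic: T₂/T₁ = (P₂/P₁)^((γ−1)/γ) ⇒ T₂ = 504×(4.70)^0.286 = 784 K; V₂ = 3.20 L.

3.20 L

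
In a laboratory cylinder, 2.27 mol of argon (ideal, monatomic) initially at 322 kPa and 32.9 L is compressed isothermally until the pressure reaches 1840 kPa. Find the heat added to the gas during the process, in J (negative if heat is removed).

T₁ = P₁V₁/(nR) = 322×32.9/(2.27×8.314) = 561 K.
Isothermal: T stays 561 K; PV = const ⇒ V₂ = 5.76 L, P₂ = 1840 kPa.
ΔU = 0 (ideal gas, T constant).
W = nRT ln(V₂/V₁) = 2.27×8.314×561×ln(0.175) = -18500 J.
Q = ΔU + W = -18500 J.

-18500 J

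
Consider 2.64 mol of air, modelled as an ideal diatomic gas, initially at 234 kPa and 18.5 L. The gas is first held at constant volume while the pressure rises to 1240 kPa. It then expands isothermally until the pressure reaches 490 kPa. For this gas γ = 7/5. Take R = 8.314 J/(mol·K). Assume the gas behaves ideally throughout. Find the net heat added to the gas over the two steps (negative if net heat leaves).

67800 J

T₁ = P₁V₁/(nR) = 234×18.5/(2.64×8.314) = 197 K.
Step 1 — Isochoric: V stays 18.5 L; P/T = const ⇒ T₂ = 1050 K, P₂ = 1240 kPa.
W = 0 (no volume change).
ΔU = nCvΔT = 2.64×20.8×(1050−197) = 46500 J.
Q = ΔU = 46500 J.
State after step 1: P = 1240 kPa, V = 18.5 L, T = 1050 K.
Step 2 — Isothermal: T stays 1050 K; PV = const ⇒ V₂ = 46.8 L, P₂ = 490 kPa.
ΔU = 0 (ideal gas, T constant).
W = nRT ln(V₂/V₁) = 2.64×8.314×1050×ln(2.53) = 21300 J.
Q = ΔU + W = 21300 J.
Net over both steps: W = 21300 J, Q = 67800 J, ΔU = 46500 J.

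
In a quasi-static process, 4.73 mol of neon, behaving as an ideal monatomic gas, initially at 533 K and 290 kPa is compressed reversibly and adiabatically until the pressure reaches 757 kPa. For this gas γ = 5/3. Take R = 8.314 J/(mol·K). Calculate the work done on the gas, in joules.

V₁ = nRT₁/P₁ = 4.73×8.314×533/290 = 72.3 L.
Adiabatic: T₂/T₁ = (P₂/P₁)^((γ−1)/γ) ⇒ T₂ = 533×(2.61)^0.400 = 782 K; V₂ = 40.6 L.
ΔU = nCvΔT = 4.73×12.5×(782−533) = 14700 J.
Q = 0 for an adiabatic process, so W = −ΔU = -14700 J.
Work done on the gas = −W_by = 14700 J.

14700 J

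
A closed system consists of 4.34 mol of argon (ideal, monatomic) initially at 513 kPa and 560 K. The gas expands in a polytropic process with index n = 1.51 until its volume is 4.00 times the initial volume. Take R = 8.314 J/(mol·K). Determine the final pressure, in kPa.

V₁ = nRT₁/P₁ = 4.34×8.314×560/513 = 39.4 L.
Polytropic n=1.51: T₂ = T₁(V₁/V₂)^(n−1) = 560×(0.250)^0.51 = 276 K; P₂ = P₁(V₁/V₂)^n = 63.2 kPa.

63.2 kPa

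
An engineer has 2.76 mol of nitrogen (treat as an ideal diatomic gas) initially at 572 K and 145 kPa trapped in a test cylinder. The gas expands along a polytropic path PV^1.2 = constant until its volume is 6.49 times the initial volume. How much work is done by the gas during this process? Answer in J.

20500 J

V₁ = nRT₁/P₁ = 2.76×8.314×572/145 = 90.5 L.
Polytropic n=1.2: T₂ = T₁(V₁/V₂)^(n−1) = 572×(0.154)^0.20 = 394 K; P₂ = P₁(V₁/V₂)^n = 15.4 kPa.
W = (P₁V₁−P₂V₂)/(n−1) = (145×90.5−15.4×587)/0.20 = 20500 J.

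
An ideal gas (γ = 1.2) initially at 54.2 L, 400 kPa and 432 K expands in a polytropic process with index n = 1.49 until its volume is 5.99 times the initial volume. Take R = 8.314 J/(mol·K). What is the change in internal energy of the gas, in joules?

n = P₁V₁/(RT₁) = 400×54.2/(8.314×432) = 6.04 mol.
Polytropic n=1.49: T₂ = T₁(V₁/V₂)^(n−1) = 432×(0.167)^0.49 = 180 K; P₂ = P₁(V₁/V₂)^n = 27.8 kPa.
For an ideal gas ΔU = nCvΔT with Cv = R/(γ−1) = 41.6 J/(mol·K).
ΔU = 6.04×41.6×(180−432) = -63300 J.

-63300 J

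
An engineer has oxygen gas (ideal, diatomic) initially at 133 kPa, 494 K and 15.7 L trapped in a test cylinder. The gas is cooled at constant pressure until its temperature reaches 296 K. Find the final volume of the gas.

Isobaric: P stays 133 kPa; V/T = const ⇒ T₂ = 296 K, V₂ = 9.41 L.

9.41 L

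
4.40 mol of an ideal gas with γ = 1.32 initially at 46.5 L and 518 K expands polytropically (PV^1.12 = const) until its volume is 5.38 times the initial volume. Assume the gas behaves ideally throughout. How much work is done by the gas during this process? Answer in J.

P₁ = nRT₁/V₁ = 4.40×8.314×518/46.5 = 408 kPa.
Polytropic n=1.12: T₂ = T₁(V₁/V₂)^(n−1) = 518×(0.186)^0.12 = 423 K; P₂ = P₁(V₁/V₂)^n = 61.9 kPa.
W = (P₁V₁−P₂V₂)/(n−1) = (408×46.5−61.9×250)/0.12 = 28900 J.

28900 J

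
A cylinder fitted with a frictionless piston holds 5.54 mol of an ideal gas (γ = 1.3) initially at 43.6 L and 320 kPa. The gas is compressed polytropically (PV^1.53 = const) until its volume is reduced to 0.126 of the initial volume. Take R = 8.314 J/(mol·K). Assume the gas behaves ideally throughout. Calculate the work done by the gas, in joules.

-52600 J

T₁ = P₁V₁/(nR) = 320×43.6/(5.54×8.314) = 303 K.
Polytropic n=1.53: T₂ = T₁(V₁/V₂)^(n−1) = 303×(7.94)^0.53 = 908 K; P₂ = P₁(V₁/V₂)^n = 7610 kPa.
W = (P₁V₁−P₂V₂)/(n−1) = (320×43.6−7610×5.49)/0.53 = -52600 J.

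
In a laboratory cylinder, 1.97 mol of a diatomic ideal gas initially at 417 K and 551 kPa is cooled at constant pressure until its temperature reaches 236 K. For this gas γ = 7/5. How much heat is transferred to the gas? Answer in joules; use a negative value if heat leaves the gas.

V₁ = nRT₁/P₁ = 1.97×8.314×417/551 = 12.4 L.
Isobaric: P stays 551 kPa; V/T = const ⇒ T₂ = 236 K, V₂ = 7.02 L.
W = PΔV = 551×(7.02−12.4) kPa·L = -2960 J.
ΔU = nCvΔT = 1.97×20.8×(236−417) = -7410 J.
Q = ΔU + W = nCpΔT = -10400 J.

-10400 J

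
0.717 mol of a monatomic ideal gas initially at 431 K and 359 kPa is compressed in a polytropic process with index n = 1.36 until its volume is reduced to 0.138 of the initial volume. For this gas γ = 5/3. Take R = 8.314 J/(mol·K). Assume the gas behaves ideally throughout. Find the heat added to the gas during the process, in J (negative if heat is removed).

-3410 J

V₁ = nRT₁/P₁ = 0.717×8.314×431/359 = 7.16 L.
Polytropic n=1.36: T₂ = T₁(V₁/V₂)^(n−1) = 431×(7.25)^0.36 = 879 K; P₂ = P₁(V₁/V₂)^n = 5310 kPa.
W = (P₁V₁−P₂V₂)/(n−1) = (359×7.16−5310×0.988)/0.36 = -7420 J.
ΔU = nCvΔT = 0.717×12.5×(879−431) = 4010 J.
Q = ΔU + W = -3410 J.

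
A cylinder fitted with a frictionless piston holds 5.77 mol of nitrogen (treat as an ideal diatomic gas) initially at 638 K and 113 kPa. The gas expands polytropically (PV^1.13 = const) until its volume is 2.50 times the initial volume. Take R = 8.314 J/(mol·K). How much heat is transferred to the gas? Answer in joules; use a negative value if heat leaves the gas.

17800 J

V₁ = nRT₁/P₁ = 5.77×8.314×638/113 = 271 L.
Polytropic n=1.13: T₂ = T₁(V₁/V₂)^(n−1) = 638×(0.400)^0.13 = 566 K; P₂ = P₁(V₁/V₂)^n = 40.1 kPa.
W = (P₁V₁−P₂V₂)/(n−1) = (113×271−40.1×677)/0.13 = 26400 J.
ΔU = nCvΔT = 5.77×20.8×(566−638) = -8590 J.
Q = ΔU + W = 17800 J.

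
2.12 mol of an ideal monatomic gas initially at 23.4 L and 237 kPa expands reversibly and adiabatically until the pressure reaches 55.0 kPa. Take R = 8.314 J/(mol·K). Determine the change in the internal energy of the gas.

-3680 J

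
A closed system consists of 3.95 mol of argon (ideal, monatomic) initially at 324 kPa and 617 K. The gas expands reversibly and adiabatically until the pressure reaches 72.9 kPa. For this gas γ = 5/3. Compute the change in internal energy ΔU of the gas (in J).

V₁ = nRT₁/P₁ = 3.95×8.314×617/324 = 62.5 L.
Adiabatic: T₂/T₁ = (P₂/P₁)^((γ−1)/γ) ⇒ T₂ = 617×(0.225)^0.400 = 340 K; V₂ = 153 L.
For an ideal gas ΔU = nCvΔT with Cv = (3/2)R = 12.5 J/(mol·K).
ΔU = 3.95×12.5×(340−617) = -13700 J.

-13700 J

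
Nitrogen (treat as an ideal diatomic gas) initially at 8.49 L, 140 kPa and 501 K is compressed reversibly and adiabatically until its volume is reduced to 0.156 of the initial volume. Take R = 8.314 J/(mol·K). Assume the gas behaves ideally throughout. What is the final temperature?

Adiabatic: TV^(γ−1) = const ⇒ T₂ = 501×(6.41)^0.400 = 1050 K; PV^γ = const ⇒ P₂ = 1890 kPa.

1050 K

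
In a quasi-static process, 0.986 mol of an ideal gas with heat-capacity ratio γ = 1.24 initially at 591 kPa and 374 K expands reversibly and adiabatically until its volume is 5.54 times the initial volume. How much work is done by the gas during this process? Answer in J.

V₁ = nRT₁/P₁ = 0.986×8.314×374/591 = 5.19 L.
Adiabatic: TV^(γ−1) = const ⇒ T₂ = 374×(0.181)^0.240 = 248 K; PV^γ = const ⇒ P₂ = 70.7 kPa.
ΔU = nCvΔT = 0.986×34.6×(248−374) = -4300 J.
Q = 0 for an adiabatic process, so W = −ΔU = 4300 J.

4300 J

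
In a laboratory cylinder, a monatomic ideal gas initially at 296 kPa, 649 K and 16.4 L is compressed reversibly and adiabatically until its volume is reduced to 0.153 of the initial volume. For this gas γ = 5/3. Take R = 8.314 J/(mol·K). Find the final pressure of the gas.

Adiabatic: TV^(γ−1) = const ⇒ T₂ = 649×(6.54)^0.667 = 2270 K; PV^γ = const ⇒ P₂ = 6760 kPa.

6760 kPa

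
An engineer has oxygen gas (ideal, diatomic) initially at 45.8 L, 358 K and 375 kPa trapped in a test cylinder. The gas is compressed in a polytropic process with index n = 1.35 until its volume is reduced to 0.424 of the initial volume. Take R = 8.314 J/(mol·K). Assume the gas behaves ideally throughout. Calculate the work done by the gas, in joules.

-17200 J

n = P₁V₁/(RT₁) = 375×45.8/(8.314×358) = 5.77 mol.
Polytropic n=1.35: T₂ = T₁(V₁/V₂)^(n−1) = 358×(2.36)^0.35 = 483 K; P₂ = P₁(V₁/V₂)^n = 1190 kPa.
W = (P₁V₁−P₂V₂)/(n−1) = (375×45.8−1190×19.4)/0.35 = -17200 J.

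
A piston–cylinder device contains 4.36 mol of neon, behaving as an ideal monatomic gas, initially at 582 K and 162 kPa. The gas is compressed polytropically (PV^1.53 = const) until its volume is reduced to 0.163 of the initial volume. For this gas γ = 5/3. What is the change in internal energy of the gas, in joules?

51100 J

V₁ = nRT₁/P₁ = 4.36×8.314×582/162 = 130 L.
Polytropic n=1.53: T₂ = T₁(V₁/V₂)^(n−1) = 582×(6.13)^0.53 = 1520 K; P₂ = P₁(V₁/V₂)^n = 2600 kPa.
For an ideal gas ΔU = nCvΔT with Cv = (3/2)R = 12.5 J/(mol·K).
ΔU = 4.36×12.5×(1520−582) = 51100 J.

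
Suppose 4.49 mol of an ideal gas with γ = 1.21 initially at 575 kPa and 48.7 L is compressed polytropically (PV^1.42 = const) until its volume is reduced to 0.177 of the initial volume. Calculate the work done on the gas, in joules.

T₁ = P₁V₁/(nR) = 575×48.7/(4.49×8.314) = 750 K.
Polytropic n=1.42: T₂ = T₁(V₁/V₂)^(n−1) = 750×(5.65)^0.42 = 1550 K; P₂ = P₁(V₁/V₂)^n = 6720 kPa.
W = (P₁V₁−P₂V₂)/(n−1) = (575×48.7−6720×8.62)/0.42 = -71300 J.
Work done on the gas = −W_by = 71300 J.

71300 J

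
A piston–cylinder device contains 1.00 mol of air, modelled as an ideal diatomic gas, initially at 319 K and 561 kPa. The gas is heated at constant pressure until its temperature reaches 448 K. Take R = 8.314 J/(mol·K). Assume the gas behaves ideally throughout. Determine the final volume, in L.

6.64 L

V₁ = nRT₁/P₁ = 1.00×8.314×319/561 = 4.73 L.
Isobaric: P stays 561 kPa; V/T = const ⇒ T₂ = 448 K, V₂ = 6.64 L.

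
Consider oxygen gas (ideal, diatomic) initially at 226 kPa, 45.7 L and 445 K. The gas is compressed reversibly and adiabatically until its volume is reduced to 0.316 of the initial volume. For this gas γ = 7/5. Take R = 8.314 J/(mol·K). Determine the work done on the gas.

15100 J

n = P₁V₁/(RT₁) = 226×45.7/(8.314×445) = 2.79 mol.
Adiabatic: TV^(γ−1) = const ⇒ T₂ = 445×(3.16)^0.400 = 705 K; PV^γ = const ⇒ P₂ = 1130 kPa.
ΔU = nCvΔT = 2.79×20.8×(705−445) = 15100 J.
Q = 0 for an adiabatic process, so W = −ΔU = -15100 J.
Work done on the gas = −W_by = 15100 J.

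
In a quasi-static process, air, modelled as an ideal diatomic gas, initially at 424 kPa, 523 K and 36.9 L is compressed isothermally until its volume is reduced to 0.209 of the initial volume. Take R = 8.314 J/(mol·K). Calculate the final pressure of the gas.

2030 kPa

Isothermal: T stays 523 K; PV = const ⇒ V₂ = 7.71 L, P₂ = 2030 kPa.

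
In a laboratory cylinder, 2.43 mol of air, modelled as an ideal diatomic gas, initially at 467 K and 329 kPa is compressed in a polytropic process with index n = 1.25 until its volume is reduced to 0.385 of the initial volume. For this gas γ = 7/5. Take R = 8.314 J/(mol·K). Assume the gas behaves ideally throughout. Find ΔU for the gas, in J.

6360 J

V₁ = nRT₁/P₁ = 2.43×8.314×467/329 = 28.7 L.
Polytropic n=1.25: T₂ = T₁(V₁/V₂)^(n−1) = 467×(2.60)^0.25 = 593 K; P₂ = P₁(V₁/V₂)^n = 1080 kPa.
For an ideal gas ΔU = nCvΔT with Cv = (5/2)R = 20.8 J/(mol·K).
ΔU = 2.43×20.8×(593−467) = 6360 J.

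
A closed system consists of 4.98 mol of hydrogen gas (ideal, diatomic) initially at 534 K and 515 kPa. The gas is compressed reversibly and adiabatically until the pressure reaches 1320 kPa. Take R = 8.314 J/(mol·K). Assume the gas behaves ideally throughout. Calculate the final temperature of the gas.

699 K

V₁ = nRT₁/P₁ = 4.98×8.314×534/515 = 42.9 L.
Adiabatic: T₂/T₁ = (P₂/P₁)^((γ−1)/γ) ⇒ T₂ = 534×(2.56)^0.286 = 699 K; V₂ = 21.9 L.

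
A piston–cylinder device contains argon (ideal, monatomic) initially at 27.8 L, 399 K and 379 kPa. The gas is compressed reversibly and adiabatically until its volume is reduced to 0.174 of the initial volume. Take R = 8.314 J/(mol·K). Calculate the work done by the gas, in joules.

n = P₁V₁/(RT₁) = 379×27.8/(8.314×399) = 3.18 mol.
Adiabatic: TV^(γ−1) = const ⇒ T₂ = 399×(5.75)^0.667 = 1280 K; PV^γ = const ⇒ P₂ = 6990 kPa.
ΔU = nCvΔT = 3.18×12.5×(1280−399) = 34900 J.
Q = 0 for an adiabatic process, so W = −ΔU = -34900 J.

-34900 J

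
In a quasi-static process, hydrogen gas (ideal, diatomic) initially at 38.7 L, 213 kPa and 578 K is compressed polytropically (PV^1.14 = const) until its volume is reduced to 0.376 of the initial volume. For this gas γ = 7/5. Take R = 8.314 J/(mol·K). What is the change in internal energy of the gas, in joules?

n = P₁V₁/(RT₁) = 213×38.7/(8.314×578) = 1.72 mol.
Polytropic n=1.14: T₂ = T₁(V₁/V₂)^(n−1) = 578×(2.66)^0.14 = 663 K; P₂ = P₁(V₁/V₂)^n = 650 kPa.
For an ideal gas ΔU = nCvΔT with Cv = (5/2)R = 20.8 J/(mol·K).
ΔU = 1.72×20.8×(663−578) = 3020 J.

3020 J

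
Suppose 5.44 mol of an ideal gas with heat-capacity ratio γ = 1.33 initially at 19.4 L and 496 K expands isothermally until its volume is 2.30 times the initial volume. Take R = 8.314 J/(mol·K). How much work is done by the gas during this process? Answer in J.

P₁ = nRT₁/V₁ = 5.44×8.314×496/19.4 = 1160 kPa.
Isothermal: T stays 496 K; PV = const ⇒ V₂ = 44.6 L, P₂ = 503 kPa.
W = nRT ln(V₂/V₁) = 5.44×8.314×496×ln(2.30) = 18700 J.

18700 J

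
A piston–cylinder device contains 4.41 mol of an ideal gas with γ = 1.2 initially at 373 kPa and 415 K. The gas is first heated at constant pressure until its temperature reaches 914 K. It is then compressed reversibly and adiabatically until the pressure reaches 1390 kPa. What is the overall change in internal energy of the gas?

V₁ = nRT₁/P₁ = 4.41×8.314×415/373 = 40.8 L.
Step 1 — Isobaric: P stays 373 kPa; V/T = const ⇒ T₂ = 914 K, V₂ = 89.8 L.
W = PΔV = 373×(89.8−40.8) kPa·L = 18300 J.
ΔU = nCvΔT = 4.41×41.6×(914−415) = 91500 J.
Q = ΔU + W = nCpΔT = 110000 J.
State after step 1: P = 373 kPa, V = 89.8 L, T = 914 K.
Step 2 — Adiabatic: T₂/T₁ = (P₂/P₁)^((γ−1)/γ) ⇒ T₂ = 914×(3.73)^0.167 = 1140 K; V₂ = 30.0 L.
ΔU = nCvΔT = 4.41×41.6×(1140−914) = 41100 J.
Q = 0 for an adiabatic process, so W = −ΔU = -41100 J.
Net over both steps: W = -22800 J, Q = 110000 J, ΔU = 133000 J.

133000 J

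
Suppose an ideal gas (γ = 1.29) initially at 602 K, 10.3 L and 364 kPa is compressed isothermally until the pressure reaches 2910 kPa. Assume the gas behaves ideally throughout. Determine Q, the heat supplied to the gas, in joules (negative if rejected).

-7790 J

n = P₁V₁/(RT₁) = 364×10.3/(8.314×602) = 0.749 mol.
Isothermal: T stays 602 K; PV = const ⇒ V₂ = 1.29 L, P₂ = 2910 kPa.
ΔU = 0 (ideal gas, T constant).
W = nRT ln(V₂/V₁) = 0.749×8.314×602×ln(0.125) = -7790 J.
Q = ΔU + W = -7790 J.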